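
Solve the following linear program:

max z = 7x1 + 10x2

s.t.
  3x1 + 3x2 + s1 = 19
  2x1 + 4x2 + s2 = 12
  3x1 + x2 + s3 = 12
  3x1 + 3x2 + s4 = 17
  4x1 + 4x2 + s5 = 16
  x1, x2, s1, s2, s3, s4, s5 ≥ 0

Evaluate the objective at each vertex of the feasible region:
  z(0, 0) = 0
  z(4, 0) = 28
  z(2, 2) = 34  ←
  z(0, 3) = 30
The maximum is at x1 = 2, x2 = 2.

x1 = 2, x2 = 2, z = 34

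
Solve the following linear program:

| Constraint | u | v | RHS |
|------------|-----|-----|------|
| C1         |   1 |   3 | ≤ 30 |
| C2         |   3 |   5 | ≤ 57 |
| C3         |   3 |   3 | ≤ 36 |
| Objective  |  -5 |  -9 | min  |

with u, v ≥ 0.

Evaluate the objective at each vertex of the feasible region:
  z(0, 0) = 0
  z(12, 0) = -60
  z(3, 9) = -96  ←
  z(0, 10) = -90
The minimum is at u = 3, v = 9.

u = 3, v = 9, z = -96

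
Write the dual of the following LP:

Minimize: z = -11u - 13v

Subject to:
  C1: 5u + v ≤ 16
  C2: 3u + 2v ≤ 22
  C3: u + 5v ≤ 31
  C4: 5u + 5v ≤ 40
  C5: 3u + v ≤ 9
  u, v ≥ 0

Primal min cᵀx s.t. Ax ≤ b, x ≥ 0  →  Dual max −bᵀy s.t. Aᵀy ≥ −c, y ≥ 0.

Maximize: z = -16y1 - 22y2 - 31y3 - 40y4 - 9y5

Subject to:
  5y1 + 3y2 + y3 + 5y4 + 3y5 ≥ 11
  y1 + 2y2 + 5y3 + 5y4 + y5 ≥ 13
  y1, y2, y3, y4, y5 ≥ 0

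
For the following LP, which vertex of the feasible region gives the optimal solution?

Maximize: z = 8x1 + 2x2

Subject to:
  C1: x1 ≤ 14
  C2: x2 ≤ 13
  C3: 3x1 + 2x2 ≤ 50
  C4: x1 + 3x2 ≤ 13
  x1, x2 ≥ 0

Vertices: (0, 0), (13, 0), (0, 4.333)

Evaluate the objective at each vertex of the feasible region:
  z(0, 0) = 0
  z(13, 0) = 104  ←
  z(0, 4.333) = 8.667
The maximum is at x1 = 13, x2 = 0.

(13, 0)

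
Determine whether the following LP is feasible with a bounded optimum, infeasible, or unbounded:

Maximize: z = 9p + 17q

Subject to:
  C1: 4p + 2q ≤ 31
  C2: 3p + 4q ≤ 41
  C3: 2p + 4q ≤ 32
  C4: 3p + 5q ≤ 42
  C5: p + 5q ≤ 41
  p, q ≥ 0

Feasible with a bounded optimal solution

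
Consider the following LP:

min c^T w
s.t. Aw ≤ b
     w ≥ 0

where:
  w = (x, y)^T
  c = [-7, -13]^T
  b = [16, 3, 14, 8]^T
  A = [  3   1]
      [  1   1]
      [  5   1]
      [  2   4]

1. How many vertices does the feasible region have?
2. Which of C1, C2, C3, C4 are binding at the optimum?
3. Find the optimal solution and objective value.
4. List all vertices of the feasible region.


1. 5
2. C2, C4
3. x = 2, y = 1, z = -27
4. (0, 0), (2.8, 0), (2.75, 0.25), (2, 1), (0, 2)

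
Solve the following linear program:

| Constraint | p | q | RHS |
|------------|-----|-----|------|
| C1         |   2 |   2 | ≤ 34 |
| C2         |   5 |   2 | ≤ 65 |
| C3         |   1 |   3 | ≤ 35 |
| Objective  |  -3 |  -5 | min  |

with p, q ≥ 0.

Evaluate the objective at each vertex of the feasible region:
  z(0, 0) = 0
  z(13, 0) = -39
  z(10.33, 6.667) = -64.33
  z(8, 9) = -69  ←
  z(0, 11.67) = -58.33
The minimum is at p = 8, q = 9.

p = 8, q = 9, z = -69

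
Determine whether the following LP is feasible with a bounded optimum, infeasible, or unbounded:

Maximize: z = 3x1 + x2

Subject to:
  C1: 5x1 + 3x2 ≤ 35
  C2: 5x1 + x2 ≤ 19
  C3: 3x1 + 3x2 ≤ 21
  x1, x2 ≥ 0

Feasible with a bounded optimal solution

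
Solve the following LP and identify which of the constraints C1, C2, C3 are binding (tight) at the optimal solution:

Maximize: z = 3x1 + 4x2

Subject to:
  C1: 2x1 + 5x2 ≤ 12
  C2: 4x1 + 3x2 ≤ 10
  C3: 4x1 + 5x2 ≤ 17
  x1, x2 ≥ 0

At x1 = 1, x2 = 2, compute slack b - a·x for each constraint:
  C1: 12 − 12 = 0  (binding)
  C2: 10 − 10 = 0  (binding)
  C3: 17 − 14 = 3  (slack)

Optimal: x1 = 1, x2 = 2
Binding: C1, C2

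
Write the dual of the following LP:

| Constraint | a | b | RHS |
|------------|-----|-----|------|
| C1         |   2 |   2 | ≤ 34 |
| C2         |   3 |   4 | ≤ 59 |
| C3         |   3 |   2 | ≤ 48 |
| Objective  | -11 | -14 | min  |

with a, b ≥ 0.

Primal min cᵀx s.t. Ax ≤ b, x ≥ 0  →  Dual max −bᵀy s.t. Aᵀy ≥ −c, y ≥ 0.

Maximize: z = -34y1 - 59y2 - 48y3

Subject to:
  2y1 + 3y2 + 3y3 ≥ 11
  2y1 + 4y2 + 2y3 ≥ 14
  y1, y2, y3 ≥ 0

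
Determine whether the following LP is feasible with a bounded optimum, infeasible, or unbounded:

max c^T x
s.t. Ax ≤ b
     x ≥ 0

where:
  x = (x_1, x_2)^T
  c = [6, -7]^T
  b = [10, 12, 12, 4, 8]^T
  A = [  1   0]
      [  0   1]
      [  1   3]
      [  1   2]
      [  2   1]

Feasible with a bounded optimal solution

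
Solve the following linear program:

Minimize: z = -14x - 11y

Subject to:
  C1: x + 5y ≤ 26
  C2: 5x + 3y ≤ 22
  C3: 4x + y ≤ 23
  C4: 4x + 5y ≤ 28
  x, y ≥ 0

Evaluate the objective at each vertex of the feasible region:
  z(0, 0) = 0
  z(4.4, 0) = -61.6
  z(2, 4) = -72  ←
  z(0.6667, 5.067) = -65.07
  z(0, 5.2) = -57.2
The minimum is at x = 2, y = 4.

x = 2, y = 4, z = -72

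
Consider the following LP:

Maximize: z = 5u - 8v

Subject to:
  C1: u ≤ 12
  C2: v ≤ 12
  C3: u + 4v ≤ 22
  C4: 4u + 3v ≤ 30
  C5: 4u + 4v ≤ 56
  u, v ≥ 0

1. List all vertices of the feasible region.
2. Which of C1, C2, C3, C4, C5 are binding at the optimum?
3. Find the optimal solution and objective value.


1. (0, 0), (7.5, 0), (4.154, 4.462), (0, 5.5)
2. C4
3. u = 7.5, v = 0, z = 37.5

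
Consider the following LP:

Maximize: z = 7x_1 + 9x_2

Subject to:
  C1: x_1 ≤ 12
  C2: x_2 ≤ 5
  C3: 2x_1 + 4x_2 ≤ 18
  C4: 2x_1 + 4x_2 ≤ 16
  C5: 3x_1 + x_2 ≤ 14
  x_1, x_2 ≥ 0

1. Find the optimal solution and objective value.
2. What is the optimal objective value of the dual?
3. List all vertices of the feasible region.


1. x_1 = 4, x_2 = 2, z = 46
2. 46
3. (0, 0), (4.667, 0), (4, 2), (0, 4)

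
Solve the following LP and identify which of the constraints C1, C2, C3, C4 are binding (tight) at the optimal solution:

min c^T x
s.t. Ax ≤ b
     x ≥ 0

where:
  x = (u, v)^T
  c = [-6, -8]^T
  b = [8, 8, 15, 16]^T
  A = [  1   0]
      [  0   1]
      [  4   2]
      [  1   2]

At u = 0, v = 7.5, compute slack b - a·x for each constraint:
  C1: 8 − 0 = 8  (slack)
  C2: 8 − 7.5 = 0.5  (slack)
  C3: 15 − 15 = 0  (binding)
  C4: 16 − 15 = 1  (slack)

Optimal: u = 0, v = 7.5
Binding: C3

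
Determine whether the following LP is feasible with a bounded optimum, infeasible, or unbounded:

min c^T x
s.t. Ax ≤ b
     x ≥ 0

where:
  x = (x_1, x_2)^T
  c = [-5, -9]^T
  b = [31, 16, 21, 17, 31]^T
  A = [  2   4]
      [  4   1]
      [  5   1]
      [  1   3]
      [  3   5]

Feasible with a bounded optimal solution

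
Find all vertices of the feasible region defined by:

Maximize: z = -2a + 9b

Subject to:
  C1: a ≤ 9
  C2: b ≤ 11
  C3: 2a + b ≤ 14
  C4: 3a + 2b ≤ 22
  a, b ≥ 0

(0, 0), (7, 0), (6, 2), (0, 11)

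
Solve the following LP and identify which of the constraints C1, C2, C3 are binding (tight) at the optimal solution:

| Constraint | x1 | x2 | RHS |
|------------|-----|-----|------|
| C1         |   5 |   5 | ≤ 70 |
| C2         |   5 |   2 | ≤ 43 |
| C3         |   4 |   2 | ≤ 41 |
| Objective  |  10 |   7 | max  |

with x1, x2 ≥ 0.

At x1 = 5, x2 = 9, compute slack b - a·x for each constraint:
  C1: 70 − 70 = 0  (binding)
  C2: 43 − 43 = 0  (binding)
  C3: 41 − 38 = 3  (slack)

Optimal: x1 = 5, x2 = 9
Binding: C1, C2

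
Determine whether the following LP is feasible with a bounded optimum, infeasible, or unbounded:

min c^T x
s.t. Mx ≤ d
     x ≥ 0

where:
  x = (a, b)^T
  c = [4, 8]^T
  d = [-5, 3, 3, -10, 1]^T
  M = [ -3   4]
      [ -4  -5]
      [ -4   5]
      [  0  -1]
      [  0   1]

Infeasible (no feasible solution exists)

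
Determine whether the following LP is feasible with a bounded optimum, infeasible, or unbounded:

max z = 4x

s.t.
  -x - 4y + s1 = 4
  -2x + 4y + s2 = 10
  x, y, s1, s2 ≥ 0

Unbounded (objective can increase without bound)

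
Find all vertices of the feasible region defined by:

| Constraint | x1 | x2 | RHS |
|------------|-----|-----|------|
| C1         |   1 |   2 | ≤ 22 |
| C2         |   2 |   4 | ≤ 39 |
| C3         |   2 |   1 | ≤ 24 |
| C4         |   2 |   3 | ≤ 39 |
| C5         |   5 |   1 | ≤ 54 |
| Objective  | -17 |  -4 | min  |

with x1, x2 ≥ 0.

(0, 0), (10.8, 0), (10, 4), (9.5, 5), (0, 9.75)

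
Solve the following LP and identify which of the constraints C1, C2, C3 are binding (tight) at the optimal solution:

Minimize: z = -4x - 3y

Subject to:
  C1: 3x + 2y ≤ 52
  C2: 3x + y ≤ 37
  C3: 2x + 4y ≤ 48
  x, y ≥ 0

At x = 10, y = 7, compute slack b - a·x for each constraint:
  C1: 52 − 44 = 8  (slack)
  C2: 37 − 37 = 0  (binding)
  C3: 48 − 48 = 0  (binding)

Optimal: x = 10, y = 7
Binding: C2, C3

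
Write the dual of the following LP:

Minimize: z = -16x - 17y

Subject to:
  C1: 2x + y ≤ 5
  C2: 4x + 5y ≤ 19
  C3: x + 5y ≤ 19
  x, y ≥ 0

Primal min cᵀx s.t. Ax ≤ b, x ≥ 0  →  Dual max −bᵀy s.t. Aᵀy ≥ −c, y ≥ 0.

Maximize: z = -5y1 - 19y2 - 19y3

Subject to:
  2y1 + 4y2 + y3 ≥ 16
  y1 + 5y2 + 5y3 ≥ 17
  y1, y2, y3 ≥ 0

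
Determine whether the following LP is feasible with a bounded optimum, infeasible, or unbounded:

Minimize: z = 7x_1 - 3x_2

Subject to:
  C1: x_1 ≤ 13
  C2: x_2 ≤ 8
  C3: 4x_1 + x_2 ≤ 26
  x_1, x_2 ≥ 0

Feasible with a bounded optimal solution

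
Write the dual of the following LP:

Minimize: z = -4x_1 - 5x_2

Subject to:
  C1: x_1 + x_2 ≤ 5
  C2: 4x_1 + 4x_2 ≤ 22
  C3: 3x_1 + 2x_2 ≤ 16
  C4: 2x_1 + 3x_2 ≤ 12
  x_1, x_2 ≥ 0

Primal min cᵀx s.t. Ax ≤ b, x ≥ 0  →  Dual max −bᵀy s.t. Aᵀy ≥ −c, y ≥ 0.

Maximize: z = -5y1 - 22y2 - 16y3 - 12y4

Subject to:
  y1 + 4y2 + 3y3 + 2y4 ≥ 4
  y1 + 4y2 + 2y3 + 3y4 ≥ 5
  y1, y2, y3, y4 ≥ 0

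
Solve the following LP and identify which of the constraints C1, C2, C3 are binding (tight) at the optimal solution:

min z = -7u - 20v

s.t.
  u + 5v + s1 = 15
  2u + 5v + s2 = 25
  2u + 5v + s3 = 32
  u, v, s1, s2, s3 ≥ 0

At u = 10, v = 1, compute slack b - a·x for each constraint:
  C1: 15 − 15 = 0  (binding)
  C2: 25 − 25 = 0  (binding)
  C3: 32 − 25 = 7  (slack)

Optimal: u = 10, v = 1
Binding: C1, C2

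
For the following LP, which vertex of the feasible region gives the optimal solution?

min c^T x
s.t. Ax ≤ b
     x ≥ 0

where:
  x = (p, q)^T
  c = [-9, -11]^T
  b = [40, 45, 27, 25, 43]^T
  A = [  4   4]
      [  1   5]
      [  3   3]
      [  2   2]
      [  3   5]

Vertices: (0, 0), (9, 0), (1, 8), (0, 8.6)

Evaluate the objective at each vertex of the feasible region:
  z(0, 0) = 0
  z(9, 0) = -81
  z(1, 8) = -97  ←
  z(0, 8.6) = -94.6
The minimum is at p = 1, q = 8.

(1, 8)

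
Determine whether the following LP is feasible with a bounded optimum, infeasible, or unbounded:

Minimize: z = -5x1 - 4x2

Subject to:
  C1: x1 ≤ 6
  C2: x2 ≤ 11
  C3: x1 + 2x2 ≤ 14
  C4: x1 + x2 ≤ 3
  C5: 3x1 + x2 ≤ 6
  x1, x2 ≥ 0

Feasible with a bounded optimal solution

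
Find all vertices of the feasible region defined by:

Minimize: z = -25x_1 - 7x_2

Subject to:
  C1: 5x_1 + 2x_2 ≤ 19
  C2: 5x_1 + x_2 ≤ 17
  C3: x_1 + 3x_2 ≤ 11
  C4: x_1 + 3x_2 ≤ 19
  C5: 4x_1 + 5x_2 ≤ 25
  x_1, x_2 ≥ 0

(0, 0), (3.4, 0), (3, 2), (2.692, 2.769), (0, 3.667)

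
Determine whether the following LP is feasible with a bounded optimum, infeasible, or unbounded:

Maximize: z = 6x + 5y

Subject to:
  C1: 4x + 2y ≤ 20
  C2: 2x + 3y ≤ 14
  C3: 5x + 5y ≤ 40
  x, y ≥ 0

Feasible with a bounded optimal solution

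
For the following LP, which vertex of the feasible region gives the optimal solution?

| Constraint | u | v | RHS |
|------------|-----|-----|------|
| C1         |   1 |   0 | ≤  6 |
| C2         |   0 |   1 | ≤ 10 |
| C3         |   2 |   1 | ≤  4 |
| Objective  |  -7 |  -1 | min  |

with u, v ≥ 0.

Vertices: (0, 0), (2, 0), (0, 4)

Evaluate the objective at each vertex of the feasible region:
  z(0, 0) = 0
  z(2, 0) = -14  ←
  z(0, 4) = -4
The minimum is at u = 2, v = 0.

(2, 0)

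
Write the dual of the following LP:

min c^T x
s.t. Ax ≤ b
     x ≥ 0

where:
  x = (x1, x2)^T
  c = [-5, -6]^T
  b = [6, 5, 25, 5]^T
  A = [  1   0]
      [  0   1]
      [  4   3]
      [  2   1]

Primal min cᵀx s.t. Ax ≤ b, x ≥ 0  →  Dual max −bᵀy s.t. Aᵀy ≥ −c, y ≥ 0.

Maximize: z = -6y1 - 5y2 - 25y3 - 5y4

Subject to:
  y1 + 4y3 + 2y4 ≥ 5
  y2 + 3y3 + y4 ≥ 6
  y1, y2, y3, y4 ≥ 0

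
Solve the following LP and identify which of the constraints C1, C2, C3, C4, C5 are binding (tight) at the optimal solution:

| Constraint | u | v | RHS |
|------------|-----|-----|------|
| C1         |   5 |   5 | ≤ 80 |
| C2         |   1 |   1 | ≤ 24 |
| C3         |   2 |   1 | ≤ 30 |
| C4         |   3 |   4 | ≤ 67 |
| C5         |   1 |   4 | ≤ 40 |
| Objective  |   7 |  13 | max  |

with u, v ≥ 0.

At u = 8, v = 8, compute slack b - a·x for each constraint:
  C1: 80 − 80 = 0  (binding)
  C2: 24 − 16 = 8  (slack)
  C3: 30 − 24 = 6  (slack)
  C4: 67 − 56 = 11  (slack)
  C5: 40 − 40 = 0  (binding)

Optimal: u = 8, v = 8
Binding: C1, C5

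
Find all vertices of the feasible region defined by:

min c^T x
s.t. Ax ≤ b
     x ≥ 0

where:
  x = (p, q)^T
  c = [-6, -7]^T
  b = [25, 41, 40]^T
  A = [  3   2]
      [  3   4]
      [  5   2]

(0, 0), (8, 0), (7.5, 1.25), (3, 8), (0, 10.25)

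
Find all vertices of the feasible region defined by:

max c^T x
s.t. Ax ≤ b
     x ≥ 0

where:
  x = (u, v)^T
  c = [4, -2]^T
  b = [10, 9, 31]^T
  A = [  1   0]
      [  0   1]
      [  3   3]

(0, 0), (10, 0), (10, 0.3333), (1.333, 9), (0, 9)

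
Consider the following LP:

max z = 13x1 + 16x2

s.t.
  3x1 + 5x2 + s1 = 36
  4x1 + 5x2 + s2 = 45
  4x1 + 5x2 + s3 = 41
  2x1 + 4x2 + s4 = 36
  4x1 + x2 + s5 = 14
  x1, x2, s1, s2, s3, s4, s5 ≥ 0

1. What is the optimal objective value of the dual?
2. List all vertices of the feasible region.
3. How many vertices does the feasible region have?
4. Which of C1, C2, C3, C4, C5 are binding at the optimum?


1. 122
2. (0, 0), (3.5, 0), (2, 6), (0, 7.2)
3. 4
4. C1, C5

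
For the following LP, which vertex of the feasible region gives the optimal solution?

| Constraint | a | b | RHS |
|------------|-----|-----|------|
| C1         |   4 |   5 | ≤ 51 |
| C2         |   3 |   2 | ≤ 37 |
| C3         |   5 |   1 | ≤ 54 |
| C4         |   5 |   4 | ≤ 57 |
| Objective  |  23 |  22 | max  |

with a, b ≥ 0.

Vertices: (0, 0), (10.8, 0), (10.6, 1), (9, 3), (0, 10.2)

Evaluate the objective at each vertex of the feasible region:
  z(0, 0) = 0
  z(10.8, 0) = 248.4
  z(10.6, 1) = 265.8
  z(9, 3) = 273  ←
  z(0, 10.2) = 224.4
The maximum is at a = 9, b = 3.

(9, 3)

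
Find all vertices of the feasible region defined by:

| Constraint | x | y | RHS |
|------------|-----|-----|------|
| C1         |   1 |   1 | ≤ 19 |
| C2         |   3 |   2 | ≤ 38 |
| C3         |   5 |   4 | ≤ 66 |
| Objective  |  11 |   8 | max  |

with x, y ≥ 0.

(0, 0), (12.67, 0), (10, 4), (0, 16.5)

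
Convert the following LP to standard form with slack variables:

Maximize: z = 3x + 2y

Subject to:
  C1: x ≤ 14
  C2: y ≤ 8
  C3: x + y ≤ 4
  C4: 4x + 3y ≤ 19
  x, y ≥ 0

max z = 3x + 2y

s.t.
  x + s1 = 14
  y + s2 = 8
  x + y + s3 = 4
  4x + 3y + s4 = 19
  x, y, s1, s2, s3, s4 ≥ 0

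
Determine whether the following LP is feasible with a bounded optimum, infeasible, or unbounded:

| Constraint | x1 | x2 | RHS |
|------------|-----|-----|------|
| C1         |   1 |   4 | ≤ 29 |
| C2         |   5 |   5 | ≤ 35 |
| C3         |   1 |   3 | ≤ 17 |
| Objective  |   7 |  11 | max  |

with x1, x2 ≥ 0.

Feasible with a bounded optimal solution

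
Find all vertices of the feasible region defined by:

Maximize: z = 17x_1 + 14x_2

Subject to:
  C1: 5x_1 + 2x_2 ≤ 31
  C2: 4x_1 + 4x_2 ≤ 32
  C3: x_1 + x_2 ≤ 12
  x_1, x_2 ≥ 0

(0, 0), (6.2, 0), (5, 3), (0, 8)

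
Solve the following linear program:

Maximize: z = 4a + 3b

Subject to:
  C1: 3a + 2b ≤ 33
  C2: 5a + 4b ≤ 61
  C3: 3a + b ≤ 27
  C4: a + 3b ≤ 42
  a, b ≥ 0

Evaluate the objective at each vertex of the feasible region:
  z(0, 0) = 0
  z(9, 0) = 36
  z(7, 6) = 46
  z(5, 9) = 47  ←
  z(1.364, 13.55) = 46.09
  z(0, 14) = 42
The maximum is at a = 5, b = 9.

a = 5, b = 9, z = 47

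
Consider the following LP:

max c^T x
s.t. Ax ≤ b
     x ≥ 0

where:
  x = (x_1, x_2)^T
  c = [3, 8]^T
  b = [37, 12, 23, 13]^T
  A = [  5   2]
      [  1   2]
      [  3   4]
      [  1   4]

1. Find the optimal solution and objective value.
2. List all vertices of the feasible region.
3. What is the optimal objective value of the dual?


1. x_1 = 5, x_2 = 2, z = 31
2. (0, 0), (7.4, 0), (7.286, 0.2857), (5, 2), (0, 3.25)
3. 31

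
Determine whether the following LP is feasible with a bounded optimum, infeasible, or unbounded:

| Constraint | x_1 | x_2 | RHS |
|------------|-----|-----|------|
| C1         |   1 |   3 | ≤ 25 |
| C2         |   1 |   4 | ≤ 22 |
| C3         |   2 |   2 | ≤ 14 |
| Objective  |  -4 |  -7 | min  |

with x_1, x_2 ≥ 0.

Feasible with a bounded optimal solution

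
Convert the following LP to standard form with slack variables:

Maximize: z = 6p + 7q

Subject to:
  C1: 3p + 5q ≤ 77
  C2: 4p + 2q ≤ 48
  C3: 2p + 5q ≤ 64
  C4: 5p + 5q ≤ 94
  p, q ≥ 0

max z = 6p + 7q

s.t.
  3p + 5q + s1 = 77
  4p + 2q + s2 = 48
  2p + 5q + s3 = 64
  5p + 5q + s4 = 94
  p, q, s1, s2, s3, s4 ≥ 0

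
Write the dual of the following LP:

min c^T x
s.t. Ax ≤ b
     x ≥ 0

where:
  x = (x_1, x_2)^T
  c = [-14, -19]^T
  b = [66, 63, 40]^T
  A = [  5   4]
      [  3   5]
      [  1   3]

Primal min cᵀx s.t. Ax ≤ b, x ≥ 0  →  Dual max −bᵀy s.t. Aᵀy ≥ −c, y ≥ 0.

Maximize: z = -66y1 - 63y2 - 40y3

Subject to:
  5y1 + 3y2 + y3 ≥ 14
  4y1 + 5y2 + 3y3 ≥ 19
  y1, y2, y3 ≥ 0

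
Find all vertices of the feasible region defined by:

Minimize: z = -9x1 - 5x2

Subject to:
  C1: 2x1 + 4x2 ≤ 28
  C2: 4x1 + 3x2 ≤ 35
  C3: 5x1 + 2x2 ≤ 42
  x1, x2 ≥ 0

(0, 0), (8.4, 0), (8, 1), (5.6, 4.2), (0, 7)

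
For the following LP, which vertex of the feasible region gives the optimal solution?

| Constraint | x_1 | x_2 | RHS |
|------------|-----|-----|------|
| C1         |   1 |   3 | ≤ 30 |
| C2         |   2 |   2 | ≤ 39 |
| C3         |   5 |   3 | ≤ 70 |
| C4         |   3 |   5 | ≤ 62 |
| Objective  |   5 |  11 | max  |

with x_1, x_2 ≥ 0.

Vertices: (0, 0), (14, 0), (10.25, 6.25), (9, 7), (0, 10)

Evaluate the objective at each vertex of the feasible region:
  z(0, 0) = 0
  z(14, 0) = 70
  z(10.25, 6.25) = 120
  z(9, 7) = 122  ←
  z(0, 10) = 110
The maximum is at x_1 = 9, x_2 = 7.

(9, 7)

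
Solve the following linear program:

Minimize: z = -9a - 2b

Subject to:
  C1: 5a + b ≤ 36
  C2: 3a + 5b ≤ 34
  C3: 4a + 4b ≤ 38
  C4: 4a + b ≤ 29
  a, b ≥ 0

Evaluate the objective at each vertex of the feasible region:
  z(0, 0) = 0
  z(7.2, 0) = -64.8
  z(7, 1) = -65  ←
  z(6.529, 2.882) = -64.53
  z(0, 6.8) = -13.6
The minimum is at a = 7, b = 1.

a = 7, b = 1, z = -65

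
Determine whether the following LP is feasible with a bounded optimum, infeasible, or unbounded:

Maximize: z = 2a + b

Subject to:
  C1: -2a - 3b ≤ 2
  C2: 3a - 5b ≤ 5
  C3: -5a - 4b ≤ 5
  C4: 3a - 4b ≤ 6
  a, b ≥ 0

Unbounded (objective can increase without bound)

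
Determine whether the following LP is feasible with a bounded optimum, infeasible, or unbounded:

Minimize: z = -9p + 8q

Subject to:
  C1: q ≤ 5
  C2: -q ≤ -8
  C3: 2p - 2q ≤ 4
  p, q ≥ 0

Infeasible (no feasible solution exists)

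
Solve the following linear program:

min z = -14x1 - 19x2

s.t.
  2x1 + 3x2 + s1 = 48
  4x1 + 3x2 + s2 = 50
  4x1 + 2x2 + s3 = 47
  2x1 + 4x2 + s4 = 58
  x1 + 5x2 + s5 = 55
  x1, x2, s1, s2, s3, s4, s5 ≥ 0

Evaluate the objective at each vertex of the feasible region:
  z(0, 0) = 0
  z(11.75, 0) = -164.5
  z(10.25, 3) = -200.5
  z(5, 10) = -260  ←
  z(0, 11) = -209
The minimum is at x1 = 5, x2 = 10.

x1 = 5, x2 = 10, z = -260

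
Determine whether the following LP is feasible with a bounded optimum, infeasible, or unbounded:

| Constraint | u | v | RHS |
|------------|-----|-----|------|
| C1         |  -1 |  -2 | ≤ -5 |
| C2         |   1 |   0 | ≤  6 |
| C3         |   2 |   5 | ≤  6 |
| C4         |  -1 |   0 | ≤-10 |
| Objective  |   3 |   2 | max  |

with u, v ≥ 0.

Infeasible (no feasible solution exists)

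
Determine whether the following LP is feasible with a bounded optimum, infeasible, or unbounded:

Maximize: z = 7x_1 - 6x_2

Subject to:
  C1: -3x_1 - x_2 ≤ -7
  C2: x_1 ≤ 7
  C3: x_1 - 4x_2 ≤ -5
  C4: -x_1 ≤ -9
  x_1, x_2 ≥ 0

Infeasible (no feasible solution exists)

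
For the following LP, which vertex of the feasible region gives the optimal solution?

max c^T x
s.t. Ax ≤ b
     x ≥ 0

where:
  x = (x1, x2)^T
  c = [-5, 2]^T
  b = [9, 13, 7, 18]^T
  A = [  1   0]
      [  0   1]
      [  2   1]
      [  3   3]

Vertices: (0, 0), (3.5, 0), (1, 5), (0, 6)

Evaluate the objective at each vertex of the feasible region:
  z(0, 0) = 0
  z(3.5, 0) = -17.5
  z(1, 5) = 5
  z(0, 6) = 12  ←
The maximum is at x1 = 0, x2 = 6.

(0, 6)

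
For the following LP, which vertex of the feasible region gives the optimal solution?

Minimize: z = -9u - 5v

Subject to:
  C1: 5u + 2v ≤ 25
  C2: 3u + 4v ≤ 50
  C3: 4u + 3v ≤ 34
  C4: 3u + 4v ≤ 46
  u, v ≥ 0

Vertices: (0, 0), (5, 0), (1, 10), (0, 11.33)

Evaluate the objective at each vertex of the feasible region:
  z(0, 0) = 0
  z(5, 0) = -45
  z(1, 10) = -59  ←
  z(0, 11.33) = -56.67
The minimum is at u = 1, v = 10.

(1, 10)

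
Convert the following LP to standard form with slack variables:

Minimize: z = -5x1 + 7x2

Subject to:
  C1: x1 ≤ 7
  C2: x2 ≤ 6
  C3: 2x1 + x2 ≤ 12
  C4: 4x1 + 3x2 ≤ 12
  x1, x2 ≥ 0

min z = -5x1 + 7x2

s.t.
  x1 + s1 = 7
  x2 + s2 = 6
  2x1 + x2 + s3 = 12
  4x1 + 3x2 + s4 = 12
  x1, x2, s1, s2, s3, s4 ≥ 0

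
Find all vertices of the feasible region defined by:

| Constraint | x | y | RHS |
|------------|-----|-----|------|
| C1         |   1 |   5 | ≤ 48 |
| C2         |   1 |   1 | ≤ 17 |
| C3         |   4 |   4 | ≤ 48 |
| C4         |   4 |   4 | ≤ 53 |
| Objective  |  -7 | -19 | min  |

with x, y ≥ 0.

(0, 0), (12, 0), (3, 9), (0, 9.6)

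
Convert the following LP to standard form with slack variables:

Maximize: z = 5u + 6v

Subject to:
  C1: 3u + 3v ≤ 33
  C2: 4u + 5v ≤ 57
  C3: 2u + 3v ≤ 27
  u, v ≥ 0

max z = 5u + 6v

s.t.
  3u + 3v + s1 = 33
  4u + 5v + s2 = 57
  2u + 3v + s3 = 27
  u, v, s1, s2, s3 ≥ 0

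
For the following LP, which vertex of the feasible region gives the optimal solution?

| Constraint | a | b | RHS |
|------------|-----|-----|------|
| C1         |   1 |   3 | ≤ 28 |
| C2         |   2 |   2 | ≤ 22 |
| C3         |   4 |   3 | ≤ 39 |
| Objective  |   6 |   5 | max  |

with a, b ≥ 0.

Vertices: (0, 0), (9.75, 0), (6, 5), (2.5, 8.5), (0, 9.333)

Evaluate the objective at each vertex of the feasible region:
  z(0, 0) = 0
  z(9.75, 0) = 58.5
  z(6, 5) = 61  ←
  z(2.5, 8.5) = 57.5
  z(0, 9.333) = 46.67
The maximum is at a = 6, b = 5.

(6, 5)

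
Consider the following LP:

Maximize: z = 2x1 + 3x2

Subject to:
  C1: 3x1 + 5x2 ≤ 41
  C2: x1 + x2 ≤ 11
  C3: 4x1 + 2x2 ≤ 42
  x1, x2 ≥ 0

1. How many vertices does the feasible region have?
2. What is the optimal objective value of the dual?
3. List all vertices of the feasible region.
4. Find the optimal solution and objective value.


1. 5
2. 26
3. (0, 0), (10.5, 0), (10, 1), (7, 4), (0, 8.2)
4. x1 = 7, x2 = 4, z = 26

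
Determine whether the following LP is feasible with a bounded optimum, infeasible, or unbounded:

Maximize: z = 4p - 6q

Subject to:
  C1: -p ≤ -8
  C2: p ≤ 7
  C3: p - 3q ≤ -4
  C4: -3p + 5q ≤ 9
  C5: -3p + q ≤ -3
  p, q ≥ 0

Infeasible (no feasible solution exists)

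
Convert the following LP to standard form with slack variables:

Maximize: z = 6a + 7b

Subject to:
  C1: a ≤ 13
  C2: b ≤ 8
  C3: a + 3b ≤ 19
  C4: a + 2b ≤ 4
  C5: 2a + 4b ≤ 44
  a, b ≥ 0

max z = 6a + 7b

s.t.
  a + s1 = 13
  b + s2 = 8
  a + 3b + s3 = 19
  a + 2b + s4 = 4
  2a + 4b + s5 = 44
  a, b, s1, s2, s3, s4, s5 ≥ 0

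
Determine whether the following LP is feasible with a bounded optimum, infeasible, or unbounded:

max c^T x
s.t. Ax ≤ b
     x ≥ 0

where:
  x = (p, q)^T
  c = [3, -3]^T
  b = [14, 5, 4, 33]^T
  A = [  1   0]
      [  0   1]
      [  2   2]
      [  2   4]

Feasible with a bounded optimal solution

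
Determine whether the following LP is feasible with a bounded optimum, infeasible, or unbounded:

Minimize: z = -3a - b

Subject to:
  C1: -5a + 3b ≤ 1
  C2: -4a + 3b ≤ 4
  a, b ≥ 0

Unbounded (objective can decrease without bound)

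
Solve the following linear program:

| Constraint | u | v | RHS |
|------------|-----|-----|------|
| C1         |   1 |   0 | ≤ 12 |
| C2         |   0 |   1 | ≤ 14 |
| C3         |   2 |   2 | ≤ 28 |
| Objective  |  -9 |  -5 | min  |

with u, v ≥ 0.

Evaluate the objective at each vertex of the feasible region:
  z(0, 0) = 0
  z(12, 0) = -108
  z(12, 2) = -118  ←
  z(0, 14) = -70
The minimum is at u = 12, v = 2.

u = 12, v = 2, z = -118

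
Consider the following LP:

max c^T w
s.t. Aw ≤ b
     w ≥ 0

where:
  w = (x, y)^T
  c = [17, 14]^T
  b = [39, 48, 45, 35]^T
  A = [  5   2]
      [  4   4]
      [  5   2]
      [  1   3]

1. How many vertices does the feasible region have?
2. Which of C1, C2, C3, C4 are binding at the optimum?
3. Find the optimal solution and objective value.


1. 5
2. C1, C2
3. x = 5, y = 7, z = 183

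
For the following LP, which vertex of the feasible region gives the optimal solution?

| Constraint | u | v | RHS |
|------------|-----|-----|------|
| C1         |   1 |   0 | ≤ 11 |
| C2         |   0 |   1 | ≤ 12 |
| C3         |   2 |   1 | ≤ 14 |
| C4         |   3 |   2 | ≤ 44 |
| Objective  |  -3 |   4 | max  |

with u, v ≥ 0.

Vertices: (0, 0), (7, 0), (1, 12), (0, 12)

Evaluate the objective at each vertex of the feasible region:
  z(0, 0) = 0
  z(7, 0) = -21
  z(1, 12) = 45
  z(0, 12) = 48  ←
The maximum is at u = 0, v = 12.

(0, 12)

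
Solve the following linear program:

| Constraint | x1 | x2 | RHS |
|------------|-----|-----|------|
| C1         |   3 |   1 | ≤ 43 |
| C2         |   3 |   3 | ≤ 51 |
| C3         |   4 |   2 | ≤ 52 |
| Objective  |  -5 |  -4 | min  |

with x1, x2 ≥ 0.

Evaluate the objective at each vertex of the feasible region:
  z(0, 0) = 0
  z(13, 0) = -65
  z(9, 8) = -77  ←
  z(0, 17) = -68
The minimum is at x1 = 9, x2 = 8.

x1 = 9, x2 = 8, z = -77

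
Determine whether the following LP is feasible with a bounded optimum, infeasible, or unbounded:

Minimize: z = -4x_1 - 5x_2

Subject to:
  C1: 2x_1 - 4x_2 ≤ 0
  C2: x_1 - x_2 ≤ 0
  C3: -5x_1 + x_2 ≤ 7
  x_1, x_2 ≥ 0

Unbounded (objective can decrease without bound)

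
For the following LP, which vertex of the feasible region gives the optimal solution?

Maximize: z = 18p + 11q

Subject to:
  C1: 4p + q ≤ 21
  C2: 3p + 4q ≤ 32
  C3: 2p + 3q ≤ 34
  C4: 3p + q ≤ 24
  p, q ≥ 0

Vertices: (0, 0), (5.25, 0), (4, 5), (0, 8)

Evaluate the objective at each vertex of the feasible region:
  z(0, 0) = 0
  z(5.25, 0) = 94.5
  z(4, 5) = 127  ←
  z(0, 8) = 88
The maximum is at p = 4, q = 5.

(4, 5)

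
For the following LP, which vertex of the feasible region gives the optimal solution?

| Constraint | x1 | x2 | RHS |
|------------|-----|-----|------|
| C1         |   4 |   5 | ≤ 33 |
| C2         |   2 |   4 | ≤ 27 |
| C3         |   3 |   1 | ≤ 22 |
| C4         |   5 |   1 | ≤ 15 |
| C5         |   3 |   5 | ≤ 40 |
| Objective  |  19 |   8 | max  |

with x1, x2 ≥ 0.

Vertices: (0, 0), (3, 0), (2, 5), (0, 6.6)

Evaluate the objective at each vertex of the feasible region:
  z(0, 0) = 0
  z(3, 0) = 57
  z(2, 5) = 78  ←
  z(0, 6.6) = 52.8
The maximum is at x1 = 2, x2 = 5.

(2, 5)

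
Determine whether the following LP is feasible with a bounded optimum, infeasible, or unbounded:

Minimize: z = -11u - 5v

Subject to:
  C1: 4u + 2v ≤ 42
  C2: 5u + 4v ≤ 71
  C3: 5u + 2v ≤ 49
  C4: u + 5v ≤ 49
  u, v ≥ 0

Feasible with a bounded optimal solution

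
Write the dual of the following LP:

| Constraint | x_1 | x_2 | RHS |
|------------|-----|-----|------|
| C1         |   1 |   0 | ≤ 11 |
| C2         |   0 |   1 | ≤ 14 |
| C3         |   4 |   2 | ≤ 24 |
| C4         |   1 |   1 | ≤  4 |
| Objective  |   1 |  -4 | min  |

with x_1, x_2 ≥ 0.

Primal min cᵀx s.t. Ax ≤ b, x ≥ 0  →  Dual max −bᵀy s.t. Aᵀy ≥ −c, y ≥ 0.

Maximize: z = -11y1 - 14y2 - 24y3 - 4y4

Subject to:
  y1 + 4y3 + y4 ≥ -1
  y2 + 2y3 + y4 ≥ 4
  y1, y2, y3, y4 ≥ 0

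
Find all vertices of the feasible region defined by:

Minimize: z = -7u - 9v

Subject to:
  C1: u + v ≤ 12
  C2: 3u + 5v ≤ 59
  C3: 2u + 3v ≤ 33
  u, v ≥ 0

(0, 0), (12, 0), (3, 9), (0, 11)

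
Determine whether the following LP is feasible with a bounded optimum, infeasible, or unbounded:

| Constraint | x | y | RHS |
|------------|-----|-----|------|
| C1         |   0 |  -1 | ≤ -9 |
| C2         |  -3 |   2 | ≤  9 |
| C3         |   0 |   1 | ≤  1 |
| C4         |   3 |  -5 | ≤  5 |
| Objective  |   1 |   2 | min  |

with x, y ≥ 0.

Infeasible (no feasible solution exists)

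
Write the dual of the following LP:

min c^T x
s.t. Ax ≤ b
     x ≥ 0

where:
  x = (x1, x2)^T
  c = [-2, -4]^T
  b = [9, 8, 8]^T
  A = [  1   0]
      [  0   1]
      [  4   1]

Primal min cᵀx s.t. Ax ≤ b, x ≥ 0  →  Dual max −bᵀy s.t. Aᵀy ≥ −c, y ≥ 0.

Maximize: z = -9y1 - 8y2 - 8y3

Subject to:
  y1 + 4y3 ≥ 2
  y2 + y3 ≥ 4
  y1, y2, y3 ≥ 0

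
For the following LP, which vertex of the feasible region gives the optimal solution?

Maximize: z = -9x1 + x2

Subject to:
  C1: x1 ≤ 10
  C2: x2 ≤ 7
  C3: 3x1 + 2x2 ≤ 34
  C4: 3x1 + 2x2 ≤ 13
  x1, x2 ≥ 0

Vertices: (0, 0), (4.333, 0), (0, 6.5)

Evaluate the objective at each vertex of the feasible region:
  z(0, 0) = 0
  z(4.333, 0) = -39
  z(0, 6.5) = 6.5  ←
The maximum is at x1 = 0, x2 = 6.5.

(0, 6.5)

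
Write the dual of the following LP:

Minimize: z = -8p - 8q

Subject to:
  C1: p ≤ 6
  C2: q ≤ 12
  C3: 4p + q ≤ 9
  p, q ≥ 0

Primal min cᵀx s.t. Ax ≤ b, x ≥ 0  →  Dual max −bᵀy s.t. Aᵀy ≥ −c, y ≥ 0.

Maximize: z = -6y1 - 12y2 - 9y3

Subject to:
  y1 + 4y3 ≥ 8
  y2 + y3 ≥ 8
  y1, y2, y3 ≥ 0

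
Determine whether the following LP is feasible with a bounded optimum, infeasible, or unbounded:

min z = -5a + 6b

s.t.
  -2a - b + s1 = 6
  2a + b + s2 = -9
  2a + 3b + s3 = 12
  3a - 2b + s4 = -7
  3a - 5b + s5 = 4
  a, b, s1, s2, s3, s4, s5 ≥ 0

Infeasible (no feasible solution exists)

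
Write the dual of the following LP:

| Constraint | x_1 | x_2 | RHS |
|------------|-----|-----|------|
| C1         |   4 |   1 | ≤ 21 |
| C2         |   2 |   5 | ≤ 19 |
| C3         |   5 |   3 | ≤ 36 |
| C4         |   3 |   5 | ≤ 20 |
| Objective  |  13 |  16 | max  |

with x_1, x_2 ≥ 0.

Primal max cᵀx s.t. Ax ≤ b, x ≥ 0  →  Dual min bᵀy s.t. Aᵀy ≥ c, y ≥ 0.

Minimize: z = 21y1 + 19y2 + 36y3 + 20y4

Subject to:
  4y1 + 2y2 + 5y3 + 3y4 ≥ 13
  y1 + 5y2 + 3y3 + 5y4 ≥ 16
  y1, y2, y3, y4 ≥ 0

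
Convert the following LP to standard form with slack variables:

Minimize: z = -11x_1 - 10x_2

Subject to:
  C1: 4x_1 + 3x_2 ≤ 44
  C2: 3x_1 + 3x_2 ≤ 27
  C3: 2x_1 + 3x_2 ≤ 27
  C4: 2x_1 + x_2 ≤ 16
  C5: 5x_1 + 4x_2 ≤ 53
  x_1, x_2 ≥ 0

min z = -11x_1 - 10x_2

s.t.
  4x_1 + 3x_2 + s1 = 44
  3x_1 + 3x_2 + s2 = 27
  2x_1 + 3x_2 + s3 = 27
  2x_1 + x_2 + s4 = 16
  5x_1 + 4x_2 + s5 = 53
  x_1, x_2, s1, s2, s3, s4, s5 ≥ 0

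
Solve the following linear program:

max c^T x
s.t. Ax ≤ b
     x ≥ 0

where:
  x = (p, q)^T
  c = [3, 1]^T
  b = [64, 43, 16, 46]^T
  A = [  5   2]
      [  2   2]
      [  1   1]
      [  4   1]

Evaluate the objective at each vertex of the feasible region:
  z(0, 0) = 0
  z(11.5, 0) = 34.5
  z(10, 6) = 36  ←
  z(0, 16) = 16
The maximum is at p = 10, q = 6.

p = 10, q = 6, z = 36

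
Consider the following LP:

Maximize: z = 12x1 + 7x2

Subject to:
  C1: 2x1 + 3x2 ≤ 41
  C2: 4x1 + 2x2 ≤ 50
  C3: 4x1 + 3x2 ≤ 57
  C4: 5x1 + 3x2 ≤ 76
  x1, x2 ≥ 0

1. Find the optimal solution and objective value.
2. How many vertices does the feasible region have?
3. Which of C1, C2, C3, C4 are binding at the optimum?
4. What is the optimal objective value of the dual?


1. x1 = 9, x2 = 7, z = 157
2. 5
3. C2, C3
4. 157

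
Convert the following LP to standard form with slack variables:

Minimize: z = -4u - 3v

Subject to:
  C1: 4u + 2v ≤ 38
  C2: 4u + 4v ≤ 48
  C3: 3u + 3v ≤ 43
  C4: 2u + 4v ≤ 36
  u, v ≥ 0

min z = -4u - 3v

s.t.
  4u + 2v + s1 = 38
  4u + 4v + s2 = 48
  3u + 3v + s3 = 43
  2u + 4v + s4 = 36
  u, v, s1, s2, s3, s4 ≥ 0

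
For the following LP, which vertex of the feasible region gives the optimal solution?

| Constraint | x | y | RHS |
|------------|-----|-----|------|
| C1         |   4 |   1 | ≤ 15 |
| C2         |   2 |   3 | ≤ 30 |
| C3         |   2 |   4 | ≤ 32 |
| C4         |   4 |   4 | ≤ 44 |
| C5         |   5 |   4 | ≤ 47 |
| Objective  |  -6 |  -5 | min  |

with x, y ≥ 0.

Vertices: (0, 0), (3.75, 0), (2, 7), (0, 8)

Evaluate the objective at each vertex of the feasible region:
  z(0, 0) = 0
  z(3.75, 0) = -22.5
  z(2, 7) = -47  ←
  z(0, 8) = -40
The minimum is at x = 2, y = 7.

(2, 7)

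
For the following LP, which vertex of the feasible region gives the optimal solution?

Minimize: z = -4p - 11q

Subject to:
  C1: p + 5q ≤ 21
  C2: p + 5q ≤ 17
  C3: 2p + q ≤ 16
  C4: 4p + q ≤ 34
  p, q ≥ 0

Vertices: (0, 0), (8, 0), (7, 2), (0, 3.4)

Evaluate the objective at each vertex of the feasible region:
  z(0, 0) = 0
  z(8, 0) = -32
  z(7, 2) = -50  ←
  z(0, 3.4) = -37.4
The minimum is at p = 7, q = 2.

(7, 2)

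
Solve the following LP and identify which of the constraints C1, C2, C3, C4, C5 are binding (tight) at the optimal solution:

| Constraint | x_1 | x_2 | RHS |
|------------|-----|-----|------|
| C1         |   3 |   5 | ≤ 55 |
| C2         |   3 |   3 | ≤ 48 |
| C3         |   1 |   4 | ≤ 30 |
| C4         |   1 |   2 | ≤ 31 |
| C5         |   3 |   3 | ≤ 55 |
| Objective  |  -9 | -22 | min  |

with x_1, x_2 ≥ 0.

At x_1 = 10, x_2 = 5, compute slack b - a·x for each constraint:
  C1: 55 − 55 = 0  (binding)
  C2: 48 − 45 = 3  (slack)
  C3: 30 − 30 = 0  (binding)
  C4: 31 − 20 = 11  (slack)
  C5: 55 − 45 = 10  (slack)

Optimal: x_1 = 10, x_2 = 5
Binding: C1, C3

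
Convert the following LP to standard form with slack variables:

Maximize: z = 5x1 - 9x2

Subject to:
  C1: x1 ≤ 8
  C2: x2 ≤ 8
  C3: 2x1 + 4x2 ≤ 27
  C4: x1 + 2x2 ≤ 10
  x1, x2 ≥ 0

max z = 5x1 - 9x2

s.t.
  x1 + s1 = 8
  x2 + s2 = 8
  2x1 + 4x2 + s3 = 27
  x1 + 2x2 + s4 = 10
  x1, x2, s1, s2, s3, s4 ≥ 0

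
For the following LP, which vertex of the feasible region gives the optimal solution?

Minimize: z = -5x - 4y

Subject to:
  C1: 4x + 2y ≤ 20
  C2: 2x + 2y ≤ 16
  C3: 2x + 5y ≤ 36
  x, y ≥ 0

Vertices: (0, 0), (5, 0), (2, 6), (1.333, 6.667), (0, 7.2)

Evaluate the objective at each vertex of the feasible region:
  z(0, 0) = 0
  z(5, 0) = -25
  z(2, 6) = -34  ←
  z(1.333, 6.667) = -33.33
  z(0, 7.2) = -28.8
The minimum is at x = 2, y = 6.

(2, 6)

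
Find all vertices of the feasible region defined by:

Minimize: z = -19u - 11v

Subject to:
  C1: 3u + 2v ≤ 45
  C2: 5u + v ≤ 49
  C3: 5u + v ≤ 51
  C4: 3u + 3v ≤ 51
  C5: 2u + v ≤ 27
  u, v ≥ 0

(0, 0), (9.8, 0), (8, 9), (0, 17)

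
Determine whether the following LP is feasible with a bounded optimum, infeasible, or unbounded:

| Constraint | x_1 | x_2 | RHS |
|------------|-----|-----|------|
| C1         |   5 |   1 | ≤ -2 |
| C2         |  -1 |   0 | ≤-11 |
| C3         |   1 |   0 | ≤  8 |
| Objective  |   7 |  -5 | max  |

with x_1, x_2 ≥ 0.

Infeasible (no feasible solution exists)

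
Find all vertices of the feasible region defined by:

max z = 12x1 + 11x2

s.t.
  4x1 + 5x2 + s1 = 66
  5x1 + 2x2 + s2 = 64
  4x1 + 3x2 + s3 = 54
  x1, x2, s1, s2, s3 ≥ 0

(0, 0), (12.8, 0), (12, 2), (9, 6), (0, 13.2)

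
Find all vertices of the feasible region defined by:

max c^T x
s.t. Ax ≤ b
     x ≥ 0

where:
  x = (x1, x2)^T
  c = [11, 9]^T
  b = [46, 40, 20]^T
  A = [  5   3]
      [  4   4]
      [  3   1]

(0, 0), (6.667, 0), (5, 5), (0, 10)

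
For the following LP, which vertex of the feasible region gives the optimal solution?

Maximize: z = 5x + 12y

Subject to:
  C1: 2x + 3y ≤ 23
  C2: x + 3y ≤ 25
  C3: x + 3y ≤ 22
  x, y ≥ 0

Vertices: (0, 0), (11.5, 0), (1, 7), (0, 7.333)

Evaluate the objective at each vertex of the feasible region:
  z(0, 0) = 0
  z(11.5, 0) = 57.5
  z(1, 7) = 89  ←
  z(0, 7.333) = 88
The maximum is at x = 1, y = 7.

(1, 7)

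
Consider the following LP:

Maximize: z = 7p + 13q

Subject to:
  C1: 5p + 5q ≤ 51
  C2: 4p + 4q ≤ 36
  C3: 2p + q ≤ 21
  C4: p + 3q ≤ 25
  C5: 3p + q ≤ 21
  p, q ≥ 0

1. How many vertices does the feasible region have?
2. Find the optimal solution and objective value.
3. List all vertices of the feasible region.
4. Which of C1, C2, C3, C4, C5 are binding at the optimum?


1. 5
2. p = 1, q = 8, z = 111
3. (0, 0), (7, 0), (6, 3), (1, 8), (0, 8.333)
4. C2, C4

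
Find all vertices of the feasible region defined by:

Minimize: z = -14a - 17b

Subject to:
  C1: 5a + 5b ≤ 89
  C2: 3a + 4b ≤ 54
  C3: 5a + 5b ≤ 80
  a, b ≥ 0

(0, 0), (16, 0), (10, 6), (0, 13.5)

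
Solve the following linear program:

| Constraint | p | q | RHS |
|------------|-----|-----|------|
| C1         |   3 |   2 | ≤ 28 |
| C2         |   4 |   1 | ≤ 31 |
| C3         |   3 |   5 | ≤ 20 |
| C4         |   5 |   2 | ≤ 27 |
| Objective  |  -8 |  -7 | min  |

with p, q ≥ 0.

Evaluate the objective at each vertex of the feasible region:
  z(0, 0) = 0
  z(5.4, 0) = -43.2
  z(5, 1) = -47  ←
  z(0, 4) = -28
The minimum is at p = 5, q = 1.

p = 5, q = 1, z = -47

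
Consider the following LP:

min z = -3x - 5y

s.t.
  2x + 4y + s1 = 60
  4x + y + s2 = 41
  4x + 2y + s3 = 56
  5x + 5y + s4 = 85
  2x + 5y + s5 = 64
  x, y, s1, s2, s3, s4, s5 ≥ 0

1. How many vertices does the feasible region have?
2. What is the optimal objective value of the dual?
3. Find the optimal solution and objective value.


1. 5
2. -71
3. x = 7, y = 10, z = -71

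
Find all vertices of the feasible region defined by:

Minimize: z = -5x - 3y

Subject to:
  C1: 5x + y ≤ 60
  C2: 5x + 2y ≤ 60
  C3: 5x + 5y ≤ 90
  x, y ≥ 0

(0, 0), (12, 0), (8, 10), (0, 18)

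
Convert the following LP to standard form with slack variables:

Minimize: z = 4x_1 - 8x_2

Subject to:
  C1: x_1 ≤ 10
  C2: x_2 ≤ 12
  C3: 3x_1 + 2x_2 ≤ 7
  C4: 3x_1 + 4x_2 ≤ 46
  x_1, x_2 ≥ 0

min z = 4x_1 - 8x_2

s.t.
  x_1 + s1 = 10
  x_2 + s2 = 12
  3x_1 + 2x_2 + s3 = 7
  3x_1 + 4x_2 + s4 = 46
  x_1, x_2, s1, s2, s3, s4 ≥ 0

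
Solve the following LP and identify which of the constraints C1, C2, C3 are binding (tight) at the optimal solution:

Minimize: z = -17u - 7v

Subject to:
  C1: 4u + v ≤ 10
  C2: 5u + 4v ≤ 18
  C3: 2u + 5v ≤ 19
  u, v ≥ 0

At u = 2, v = 2, compute slack b - a·x for each constraint:
  C1: 10 − 10 = 0  (binding)
  C2: 18 − 18 = 0  (binding)
  C3: 19 − 14 = 5  (slack)

Optimal: u = 2, v = 2
Binding: C1, C2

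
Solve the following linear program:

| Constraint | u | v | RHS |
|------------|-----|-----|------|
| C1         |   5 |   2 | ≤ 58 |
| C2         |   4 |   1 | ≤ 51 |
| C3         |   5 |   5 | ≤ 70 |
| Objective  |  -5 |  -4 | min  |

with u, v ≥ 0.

Evaluate the objective at each vertex of the feasible region:
  z(0, 0) = 0
  z(11.6, 0) = -58
  z(10, 4) = -66  ←
  z(0, 14) = -56
The minimum is at u = 10, v = 4.

u = 10, v = 4, z = -66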